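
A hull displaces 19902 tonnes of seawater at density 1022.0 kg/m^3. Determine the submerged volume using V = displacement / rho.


Formula: V = mass / rho
Step 1 — convert tonnes to kg: 19902 t * 1000 = 19902000 kg
Step 2 — V = 19902000 / 1022.0 ≈ 19474 m^3 (5 s.f.)

19474 m^3


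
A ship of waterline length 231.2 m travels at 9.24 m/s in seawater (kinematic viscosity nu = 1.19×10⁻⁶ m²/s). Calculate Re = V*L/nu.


Formula: Re = V * L / nu
Step 1 — V * L = 9.24 * 231.2 = 2136.288 m^2/s
Step 2 — Re = 2136.288 / 1.19e-6 = 1.80e+09

1.80e+09


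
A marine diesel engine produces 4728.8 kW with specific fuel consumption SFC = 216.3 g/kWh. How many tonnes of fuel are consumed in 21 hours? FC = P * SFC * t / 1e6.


Formula: FC (tonnes) = P * SFC * t / 1,000,000
Step 1 — P * SFC * t = 4728.8 * 216.3 * 21 = 21479628.24 g
Step 2 — FC (tonnes) = 21479628.24 / 1,000,000 ≈ 21.480 tonnes (5 s.f.)

21.480 tonnes


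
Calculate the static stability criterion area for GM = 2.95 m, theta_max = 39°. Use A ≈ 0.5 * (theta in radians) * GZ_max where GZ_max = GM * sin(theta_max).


Formula: GZ_max = GM * sin(theta); Area = 0.5 * theta_rad * GZ_max
Step 1 — GZ_max = 2.95 * sin(39°) = 2.95 * 0.62932 = 1.856494 m
Step 2 — theta_rad = 39 * pi/180 = 0.680678 rad
Step 3 — Area = 0.5 * 0.680678 * 1.856494 ≈ 0.63184 m·rad (5 s.f.)

0.63184 m·rad


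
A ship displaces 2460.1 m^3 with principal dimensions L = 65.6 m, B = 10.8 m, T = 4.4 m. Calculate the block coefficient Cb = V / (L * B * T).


Formula: Cb = V / (L * B * T)
Step 1 — L * B * T = 65.6 * 10.8 * 4.4 = 3117.312 m^3
Step 2 — Cb = 2460.1 / 3117.312 ≈ 0.78917 (5 s.f.)

0.78917


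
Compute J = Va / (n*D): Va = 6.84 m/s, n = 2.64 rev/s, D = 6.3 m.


Formula: J = Va / (n * D)
Step 1 — n * D = 2.64 * 6.3 = 16.632
Step 2 — J = 6.84 / 16.632 ≈ 0.41126 (5 s.f.)

0.41126


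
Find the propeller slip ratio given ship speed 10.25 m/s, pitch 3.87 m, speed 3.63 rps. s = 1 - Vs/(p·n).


Formula: s = 1 - Vs / (p * n)
Step 1 — p * n = 3.87 * 3.63 = 14.0481
Step 2 — Vs / (p*n) = 10.25 / 14.0481 = 0.729636 (6 d.p.)
Step 3 — s = 1 - 0.729636 = 0.270364

0.270364


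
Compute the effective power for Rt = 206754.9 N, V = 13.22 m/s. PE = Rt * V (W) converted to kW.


Formula: PE = Rt * V / 1000 (kW)
Step 1 — PE (W) = 206754.9 * 13.22 = 2733299.778 W
Step 2 — PE (kW) = 2733299.778 / 1000 ≈ 2733.3 kW (5 s.f.)

2733.3 kW


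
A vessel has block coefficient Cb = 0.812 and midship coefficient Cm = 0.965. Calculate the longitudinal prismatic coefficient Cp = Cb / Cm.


Formula: Cp = Cb / Cm
Substituting: Cp = 0.812 / 0.965
Result: Cp ≈ 0.84145 (5 s.f.)

0.84145


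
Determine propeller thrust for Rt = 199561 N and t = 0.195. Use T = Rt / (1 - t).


Formula: T = Rt / (1 - t)
Step 1 — (1 - t) = 1 - 0.195 = 0.805
Step 2 — T = 199561 / 0.805 ≈ 247900 N (5 s.f.)

247900 N


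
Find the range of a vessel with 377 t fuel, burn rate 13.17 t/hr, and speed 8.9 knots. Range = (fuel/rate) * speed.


Formula: endurance = fuel / rate; range = endurance * speed
Step 1 — endurance = 377 / 13.17 = 28.6257 hours
Step 2 — range = 28.6257 * 8.9 ≈ 254.77 nautical miles (5 s.f.)

254.77 NM


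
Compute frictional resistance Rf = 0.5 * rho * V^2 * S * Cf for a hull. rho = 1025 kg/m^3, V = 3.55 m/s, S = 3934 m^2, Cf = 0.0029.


Formula: Rf = 0.5 * rho * V^2 * S * Cf
Step 1 — V^2 = 3.55^2 = 12.6025
Step 2 — 0.5 * rho * V^2 = 0.5 * 1025 * 12.6025 = 6458.78125
Step 3 — Rf = 6458.78125 * 3934 * 0.0029 ≈ 73686 N (5 s.f.)

73686 N


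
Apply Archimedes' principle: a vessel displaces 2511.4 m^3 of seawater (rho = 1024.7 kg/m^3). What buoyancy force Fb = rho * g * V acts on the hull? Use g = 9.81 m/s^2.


Formula: Fb = rho * g * V
Substituting: Fb = 1024.7 * 9.81 * 2511.4
Intermediate: 1024.7 * 9.81 = 10052.307
Result: Fb = 10052.307 * 2511.4 ≈ 25245000 N (5 s.f.)

25245000 N


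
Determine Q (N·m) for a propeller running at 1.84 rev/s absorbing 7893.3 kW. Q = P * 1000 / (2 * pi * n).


Formula: Q = P_W / (2 * pi * n)
Step 1 — P_W = 7893.3 kW * 1000 = 7893300.0 W
Step 2 — 2 * pi * n = 2 * pi * 1.84 = 11.561061
Step 3 — Q = 7893300.0 / 11.561061 ≈ 682750 N·m (5 s.f.)

682750 N·m


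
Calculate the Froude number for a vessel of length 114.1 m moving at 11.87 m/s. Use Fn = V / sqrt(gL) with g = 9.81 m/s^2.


Formula: Fn = V / sqrt(g * L)
Step 1 — g * L = 9.81 * 114.1 = 1119.321
Step 2 — sqrt(g * L) = sqrt(1119.321) = 33.456255
Step 3 — Fn = 11.87 / 33.456255 ≈ 0.35479 (5 s.f.)

0.35479


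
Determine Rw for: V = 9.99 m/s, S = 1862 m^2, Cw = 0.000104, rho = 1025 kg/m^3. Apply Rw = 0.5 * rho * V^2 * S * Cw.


Formula: Rw = 0.5 * rho * V^2 * S * Cw
Step 1 — V^2 = 9.99^2 = 99.8001
Step 2 — 0.5 * rho * V^2 = 0.5 * 1025 * 99.8001 = 51147.55125
Step 3 — Rw = 51147.55125 * 1862 * 0.000104 ≈ 9904.6 N (5 s.f.)

9904.6 N


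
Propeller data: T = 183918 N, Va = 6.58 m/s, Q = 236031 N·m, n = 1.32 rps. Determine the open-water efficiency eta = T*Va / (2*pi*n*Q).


Formula: eta = T * Va / (2 * pi * n * Q)
Step 1 — numerator = T * Va = 183918 * 6.58 = 1210180.44
Step 2 — 2 * pi * n = 2 * pi * 1.32 = 8.293805
Step 3 — denominator = 8.293805 * 236031 = 1957595.09
Step 4 — eta = 1210180.44 / 1957595.09 ≈ 0.61820 (5 s.f.)

0.61820


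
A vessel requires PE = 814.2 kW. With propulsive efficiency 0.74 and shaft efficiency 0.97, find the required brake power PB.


Formula: PB = PE / (eta_D * eta_S)
Step 1 — combined efficiency = eta_D * eta_S = 0.74 * 0.97 = 0.7178
Step 2 — PB = 814.2 / 0.7178 ≈ 1134.3 kW (5 s.f.)

1134.3 kW


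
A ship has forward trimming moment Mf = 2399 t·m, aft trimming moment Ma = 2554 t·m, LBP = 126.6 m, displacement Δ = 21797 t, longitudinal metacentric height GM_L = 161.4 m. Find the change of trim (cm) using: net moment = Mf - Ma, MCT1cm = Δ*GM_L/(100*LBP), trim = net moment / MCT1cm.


Formula: net trimming moment = Mf - Ma; MCT1cm = Δ*GM_L/(100*LBP); trim = net moment / MCT1cm
Step 1 — net trimming moment = 2399 - 2554 = -155 t·m
Step 2 — MCT1cm = 21797 * 161.4 / (100 * 126.6) = 277.8859 t·m/cm
Step 3 — trim = -155 / 277.8859 ≈ -0.55778 cm (5 s.f.)

-0.55778 cm


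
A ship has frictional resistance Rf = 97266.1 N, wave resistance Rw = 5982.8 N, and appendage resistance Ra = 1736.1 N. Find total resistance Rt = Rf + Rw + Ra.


Formula: Rt = Rf + Rw + Ra
Substituting: Rt = 97266.1 + 5982.8 + 1736.1
Result: Rt = 104985.0 N

104985.0 N


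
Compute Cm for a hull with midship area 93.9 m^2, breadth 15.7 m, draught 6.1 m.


Formula: Cm = Am / (B * T)
Step 1 — B * T = 15.7 * 6.1 = 95.77 m^2
Step 2 — Cm = 93.9 / 95.77 ≈ 0.98047 (5 s.f.)

0.98047


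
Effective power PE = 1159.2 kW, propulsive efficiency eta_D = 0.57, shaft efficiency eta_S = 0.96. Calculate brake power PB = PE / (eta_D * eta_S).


Formula: PB = PE / (eta_D * eta_S)
Step 1 — combined efficiency = eta_D * eta_S = 0.57 * 0.96 = 0.5472
Step 2 — PB = 1159.2 / 0.5472 ≈ 2118.4 kW (5 s.f.)

2118.4 kW


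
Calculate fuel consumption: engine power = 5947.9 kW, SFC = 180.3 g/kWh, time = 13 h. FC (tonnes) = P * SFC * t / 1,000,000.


Formula: FC (tonnes) = P * SFC * t / 1,000,000
Step 1 — P * SFC * t = 5947.9 * 180.3 * 13 = 13941282.81 g
Step 2 — FC (tonnes) = 13941282.81 / 1,000,000 ≈ 13.941 tonnes (5 s.f.)

13.941 tonnes


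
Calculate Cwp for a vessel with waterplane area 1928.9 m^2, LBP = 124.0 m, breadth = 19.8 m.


Formula: Cwp = Aw / (L * B)
Step 1 — L * B = 124.0 * 19.8 = 2455.2 m^2
Step 2 — Cwp = 1928.9 / 2455.2 ≈ 0.78564 (5 s.f.)

0.78564


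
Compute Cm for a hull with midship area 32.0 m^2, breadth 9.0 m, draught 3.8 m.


Formula: Cm = Am / (B * T)
Step 1 — B * T = 9.0 * 3.8 = 34.2 m^2
Step 2 — Cm = 32.0 / 34.2 ≈ 0.93567 (5 s.f.)

0.93567


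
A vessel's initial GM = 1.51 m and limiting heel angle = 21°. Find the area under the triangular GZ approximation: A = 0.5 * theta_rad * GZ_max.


Formula: GZ_max = GM * sin(theta); Area = 0.5 * theta_rad * GZ_max
Step 1 — GZ_max = 1.51 * sin(21°) = 1.51 * 0.358368 = 0.541136 m
Step 2 — theta_rad = 21 * pi/180 = 0.366519 rad
Step 3 — Area = 0.5 * 0.366519 * 0.541136 ≈ 0.099168 m·rad (5 s.f.)

0.099168 m·rad


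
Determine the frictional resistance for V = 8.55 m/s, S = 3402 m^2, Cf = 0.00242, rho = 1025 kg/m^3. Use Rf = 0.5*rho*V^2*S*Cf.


Formula: Rf = 0.5 * rho * V^2 * S * Cf
Step 1 — V^2 = 8.55^2 = 73.1025
Step 2 — 0.5 * rho * V^2 = 0.5 * 1025 * 73.1025 = 37465.03125
Step 3 — Rf = 37465.03125 * 3402 * 0.00242 ≈ 308440 N (5 s.f.)

308440 N


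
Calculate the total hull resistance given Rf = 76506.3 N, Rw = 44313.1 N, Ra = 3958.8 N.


Formula: Rt = Rf + Rw + Ra
Substituting: Rt = 76506.3 + 44313.1 + 3958.8
Result: Rt = 124778.2 N

124778.2 N


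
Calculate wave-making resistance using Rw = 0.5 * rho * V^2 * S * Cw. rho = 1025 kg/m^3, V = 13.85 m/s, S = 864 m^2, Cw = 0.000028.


Formula: Rw = 0.5 * rho * V^2 * S * Cw
Step 1 — V^2 = 13.85^2 = 191.8225
Step 2 — 0.5 * rho * V^2 = 0.5 * 1025 * 191.8225 = 98309.03125
Step 3 — Rw = 98309.03125 * 864 * 0.000028 ≈ 2378.3 N (5 s.f.)

2378.3 N


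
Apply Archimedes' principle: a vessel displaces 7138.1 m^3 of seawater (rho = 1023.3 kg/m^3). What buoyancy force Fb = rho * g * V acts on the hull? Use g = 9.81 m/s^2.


Formula: Fb = rho * g * V
Substituting: Fb = 1023.3 * 9.81 * 7138.1
Intermediate: 1023.3 * 9.81 = 10038.573
Result: Fb = 10038.573 * 7138.1 ≈ 71656000 N (5 s.f.)

71656000 N


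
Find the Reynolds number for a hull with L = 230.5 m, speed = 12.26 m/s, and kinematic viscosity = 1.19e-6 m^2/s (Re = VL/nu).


Formula: Re = V * L / nu
Step 1 — V * L = 12.26 * 230.5 = 2825.93 m^2/s
Step 2 — Re = 2825.93 / 1.19e-6 = 2.37e+09

2.37e+09


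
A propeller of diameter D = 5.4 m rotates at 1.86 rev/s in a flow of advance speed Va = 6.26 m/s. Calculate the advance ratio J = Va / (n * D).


Formula: J = Va / (n * D)
Step 1 — n * D = 1.86 * 5.4 = 10.044
Step 2 — J = 6.26 / 10.044 ≈ 0.62326 (5 s.f.)

0.62326


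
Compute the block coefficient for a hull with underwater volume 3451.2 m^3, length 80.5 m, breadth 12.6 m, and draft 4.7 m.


Formula: Cb = V / (L * B * T)
Step 1 — L * B * T = 80.5 * 12.6 * 4.7 = 4767.21 m^3
Step 2 — Cb = 3451.2 / 4767.21 ≈ 0.72395 (5 s.f.)

0.72395


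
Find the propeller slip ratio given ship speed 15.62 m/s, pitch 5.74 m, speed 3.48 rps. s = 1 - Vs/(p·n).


Formula: s = 1 - Vs / (p * n)
Step 1 — p * n = 5.74 * 3.48 = 19.9752
Step 2 — Vs / (p*n) = 15.62 / 19.9752 = 0.78197 (6 d.p.)
Step 3 — s = 1 - 0.78197 = 0.21803

0.21803


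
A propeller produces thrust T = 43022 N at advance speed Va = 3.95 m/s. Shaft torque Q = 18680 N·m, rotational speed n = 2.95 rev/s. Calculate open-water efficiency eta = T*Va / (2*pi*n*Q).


Formula: eta = T * Va / (2 * pi * n * Q)
Step 1 — numerator = T * Va = 43022 * 3.95 = 169936.9
Step 2 — 2 * pi * n = 2 * pi * 2.95 = 18.535397
Step 3 — denominator = 18.535397 * 18680 = 346241.22
Step 4 — eta = 169936.9 / 346241.22 ≈ 0.49080 (5 s.f.)

0.49080


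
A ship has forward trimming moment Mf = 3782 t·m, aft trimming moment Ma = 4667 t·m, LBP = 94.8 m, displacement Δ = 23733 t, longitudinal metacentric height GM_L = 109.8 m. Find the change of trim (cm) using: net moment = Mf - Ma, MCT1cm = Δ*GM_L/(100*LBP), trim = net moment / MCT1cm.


Formula: net trimming moment = Mf - Ma; MCT1cm = Δ*GM_L/(100*LBP); trim = net moment / MCT1cm
Step 1 — net trimming moment = 3782 - 4667 = -885 t·m
Step 2 — MCT1cm = 23733 * 109.8 / (100 * 94.8) = 274.8822 t·m/cm
Step 3 — trim = -885 / 274.8822 ≈ -3.2196 cm (5 s.f.)

-3.2196 cm


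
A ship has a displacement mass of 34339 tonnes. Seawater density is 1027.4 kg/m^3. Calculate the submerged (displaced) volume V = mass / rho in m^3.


Formula: V = mass / rho
Step 1 — convert tonnes to kg: 34339 t * 1000 = 34339000 kg
Step 2 — V = 34339000 / 1027.4 ≈ 33423 m^3 (5 s.f.)

33423 m^3


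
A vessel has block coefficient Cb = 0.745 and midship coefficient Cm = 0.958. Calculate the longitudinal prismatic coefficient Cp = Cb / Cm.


Formula: Cp = Cb / Cm
Substituting: Cp = 0.745 / 0.958
Result: Cp ≈ 0.77766 (5 s.f.)

0.77766


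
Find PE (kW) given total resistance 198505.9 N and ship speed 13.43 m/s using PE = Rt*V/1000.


Formula: PE = Rt * V / 1000 (kW)
Step 1 — PE (W) = 198505.9 * 13.43 = 2665934.237 W
Step 2 — PE (kW) = 2665934.237 / 1000 ≈ 2665.9 kW (5 s.f.)

2665.9 kW


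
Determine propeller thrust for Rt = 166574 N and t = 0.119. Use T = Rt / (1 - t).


Formula: T = Rt / (1 - t)
Step 1 — (1 - t) = 1 - 0.119 = 0.881
Step 2 — T = 166574 / 0.881 ≈ 189070 N (5 s.f.)

189070 N


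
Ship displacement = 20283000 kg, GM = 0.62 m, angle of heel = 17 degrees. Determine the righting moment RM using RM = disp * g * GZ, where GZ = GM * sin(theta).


Formula: GZ = GM * sin(theta); RM = disp * g * GZ
Step 1 — GZ = 0.62 * sin(17°) = 0.62 * 0.292372 = 0.181271 m
Step 2 — RM = 20283000 * 9.81 * 0.181271 ≈ 36069000 N·m (5 s.f.)

36069000 N·m


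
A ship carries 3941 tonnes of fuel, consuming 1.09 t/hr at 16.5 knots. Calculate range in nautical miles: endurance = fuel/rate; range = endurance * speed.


Formula: endurance = fuel / rate; range = endurance * speed
Step 1 — endurance = 3941 / 1.09 = 3615.5963 hours
Step 2 — range = 3615.5963 * 16.5 ≈ 59657 nautical miles (5 s.f.)

59657 NM


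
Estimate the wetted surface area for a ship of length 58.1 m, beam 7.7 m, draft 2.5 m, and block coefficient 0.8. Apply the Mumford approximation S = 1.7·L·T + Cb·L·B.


Formula: S = 1.7*L*T + V/T with V = Cb*L*B*T, i.e. S = L * (1.7*T + Cb*B)
Step 1 — 1.7*T = 1.7 * 2.5 = 4.25 m
Step 2 — Cb*B = 0.8 * 7.7 = 6.16 m
Step 3 — 1.7*T + Cb*B = 4.25 + 6.16 = 10.41 m
Step 4 — S = 58.1 * 10.41 ≈ 604.82 m^2 (5 s.f.)

604.82 m^2


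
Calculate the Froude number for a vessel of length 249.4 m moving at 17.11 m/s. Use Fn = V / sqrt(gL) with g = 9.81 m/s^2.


Formula: Fn = V / sqrt(g * L)
Step 1 — g * L = 9.81 * 249.4 = 2446.614
Step 2 — sqrt(g * L) = sqrt(2446.614) = 49.463259
Step 3 — Fn = 17.11 / 49.463259 ≈ 0.34591 (5 s.f.)

0.34591


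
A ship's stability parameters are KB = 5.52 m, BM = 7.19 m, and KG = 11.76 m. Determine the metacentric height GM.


Formula: GM = KB + BM - KG
Step 1 — KM = KB + BM = 5.52 + 7.19 = 12.71 m
Step 2 — GM = KM - KG = 12.71 - 11.76 = 0.95 m

0.95 m


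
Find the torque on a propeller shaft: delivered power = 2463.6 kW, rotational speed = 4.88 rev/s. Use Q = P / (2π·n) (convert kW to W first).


Formula: Q = P_W / (2 * pi * n)
Step 1 — P_W = 2463.6 kW * 1000 = 2463600.0 W
Step 2 — 2 * pi * n = 2 * pi * 4.88 = 30.661944
Step 3 — Q = 2463600.0 / 30.661944 ≈ 80347 N·m (5 s.f.)

80347 N·m


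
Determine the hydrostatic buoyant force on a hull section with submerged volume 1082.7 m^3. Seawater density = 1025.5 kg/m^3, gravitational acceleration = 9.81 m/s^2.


Formula: Fb = rho * g * V
Substituting: Fb = 1025.5 * 9.81 * 1082.7
Intermediate: 1025.5 * 9.81 = 10060.155
Result: Fb = 10060.155 * 1082.7 ≈ 10892000 N (5 s.f.)

10892000 N


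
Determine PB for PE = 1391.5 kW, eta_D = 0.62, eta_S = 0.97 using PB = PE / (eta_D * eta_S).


Formula: PB = PE / (eta_D * eta_S)
Step 1 — combined efficiency = eta_D * eta_S = 0.62 * 0.97 = 0.6014
Step 2 — PB = 1391.5 / 0.6014 ≈ 2313.8 kW (5 s.f.)

2313.8 kW


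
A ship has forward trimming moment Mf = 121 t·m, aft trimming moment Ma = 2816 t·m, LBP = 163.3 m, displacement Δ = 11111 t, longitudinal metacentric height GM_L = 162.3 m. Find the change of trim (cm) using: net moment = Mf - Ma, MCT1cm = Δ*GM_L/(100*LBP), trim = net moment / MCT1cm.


Formula: net trimming moment = Mf - Ma; MCT1cm = Δ*GM_L/(100*LBP); trim = net moment / MCT1cm
Step 1 — net trimming moment = 121 - 2816 = -2695 t·m
Step 2 — MCT1cm = 11111 * 162.3 / (100 * 163.3) = 110.4296 t·m/cm
Step 3 — trim = -2695 / 110.4296 ≈ -24.405 cm (5 s.f.)

-24.405 cm


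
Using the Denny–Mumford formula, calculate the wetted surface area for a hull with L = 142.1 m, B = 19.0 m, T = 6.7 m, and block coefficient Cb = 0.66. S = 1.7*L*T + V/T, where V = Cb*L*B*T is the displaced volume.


Formula: S = 1.7*L*T + V/T with V = Cb*L*B*T, i.e. S = L * (1.7*T + Cb*B)
Step 1 — 1.7*T = 1.7 * 6.7 = 11.39 m
Step 2 — Cb*B = 0.66 * 19.0 = 12.54 m
Step 3 — 1.7*T + Cb*B = 11.39 + 12.54 = 23.93 m
Step 4 — S = 142.1 * 23.93 ≈ 3400.5 m^2 (5 s.f.)

3400.5 m^2


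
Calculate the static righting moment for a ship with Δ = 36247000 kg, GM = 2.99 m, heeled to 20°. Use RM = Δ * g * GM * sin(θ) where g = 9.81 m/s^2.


Formula: GZ = GM * sin(theta); RM = disp * g * GZ
Step 1 — GZ = 2.99 * sin(20°) = 2.99 * 0.34202 = 1.02264 m
Step 2 — RM = 36247000 * 9.81 * 1.02264 ≈ 363630000 N·m (5 s.f.)

363630000 N·m


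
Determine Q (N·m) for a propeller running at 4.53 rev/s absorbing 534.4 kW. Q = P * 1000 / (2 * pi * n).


Formula: Q = P_W / (2 * pi * n)
Step 1 — P_W = 534.4 kW * 1000 = 534400.0 W
Step 2 — 2 * pi * n = 2 * pi * 4.53 = 28.462829
Step 3 — Q = 534400.0 / 28.462829 ≈ 18775 N·m (5 s.f.)

18775 N·m


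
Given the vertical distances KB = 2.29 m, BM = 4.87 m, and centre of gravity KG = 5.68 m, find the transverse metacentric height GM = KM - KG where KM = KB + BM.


Formula: GM = KB + BM - KG
Step 1 — KM = KB + BM = 2.29 + 4.87 = 7.16 m
Step 2 — GM = KM - KG = 7.16 - 5.68 = 1.48 m

1.48 m


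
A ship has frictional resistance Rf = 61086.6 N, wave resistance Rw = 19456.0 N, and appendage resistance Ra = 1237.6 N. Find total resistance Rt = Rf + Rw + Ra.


Formula: Rt = Rf + Rw + Ra
Substituting: Rt = 61086.6 + 19456.0 + 1237.6
Result: Rt = 81780.2 N

81780.2 N


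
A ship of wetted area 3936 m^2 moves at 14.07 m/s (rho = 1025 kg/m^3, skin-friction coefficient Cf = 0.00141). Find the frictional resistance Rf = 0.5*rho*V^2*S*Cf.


Formula: Rf = 0.5 * rho * V^2 * S * Cf
Step 1 — V^2 = 14.07^2 = 197.9649
Step 2 — 0.5 * rho * V^2 = 0.5 * 1025 * 197.9649 = 101457.01125
Step 3 — Rf = 101457.01125 * 3936 * 0.00141 ≈ 563060 N (5 s.f.)

563060 N


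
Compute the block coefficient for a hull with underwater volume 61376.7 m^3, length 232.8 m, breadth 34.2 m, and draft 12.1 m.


Formula: Cb = V / (L * B * T)
Step 1 — L * B * T = 232.8 * 34.2 * 12.1 = 96337.296 m^3
Step 2 — Cb = 61376.7 / 96337.296 ≈ 0.63710 (5 s.f.)

0.63710


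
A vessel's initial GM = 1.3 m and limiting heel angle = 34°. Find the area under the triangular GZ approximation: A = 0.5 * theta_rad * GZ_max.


Formula: GZ_max = GM * sin(theta); Area = 0.5 * theta_rad * GZ_max
Step 1 — GZ_max = 1.3 * sin(34°) = 1.3 * 0.559193 = 0.726951 m
Step 2 — theta_rad = 34 * pi/180 = 0.593412 rad
Step 3 — Area = 0.5 * 0.593412 * 0.726951 ≈ 0.21569 m·rad (5 s.f.)

0.21569 m·rad


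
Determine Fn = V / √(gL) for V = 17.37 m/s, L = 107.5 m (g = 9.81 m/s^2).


Formula: Fn = V / sqrt(g * L)
Step 1 — g * L = 9.81 * 107.5 = 1054.575
Step 2 — sqrt(g * L) = sqrt(1054.575) = 32.474221
Step 3 — Fn = 17.37 / 32.474221 ≈ 0.53489 (5 s.f.)

0.53489


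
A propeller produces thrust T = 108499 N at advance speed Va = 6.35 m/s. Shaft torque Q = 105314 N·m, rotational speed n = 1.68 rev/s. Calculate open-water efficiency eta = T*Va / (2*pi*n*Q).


Formula: eta = T * Va / (2 * pi * n * Q)
Step 1 — numerator = T * Va = 108499 * 6.35 = 688968.65
Step 2 — 2 * pi * n = 2 * pi * 1.68 = 10.555751
Step 3 — denominator = 10.555751 * 105314 = 1111668.36
Step 4 — eta = 688968.65 / 1111668.36 ≈ 0.61976 (5 s.f.)

0.61976


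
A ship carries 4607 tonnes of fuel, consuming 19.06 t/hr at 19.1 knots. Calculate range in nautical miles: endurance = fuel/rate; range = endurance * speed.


Formula: endurance = fuel / rate; range = endurance * speed
Step 1 — endurance = 4607 / 19.06 = 241.7104 hours
Step 2 — range = 241.7104 * 19.1 ≈ 4616.7 nautical miles (5 s.f.)

4616.7 NM


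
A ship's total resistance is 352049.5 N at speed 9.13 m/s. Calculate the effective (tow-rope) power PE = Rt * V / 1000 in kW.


Formula: PE = Rt * V / 1000 (kW)
Step 1 — PE (W) = 352049.5 * 9.13 = 3214211.935 W
Step 2 — PE (kW) = 3214211.935 / 1000 ≈ 3214.2 kW (5 s.f.)

3214.2 kW


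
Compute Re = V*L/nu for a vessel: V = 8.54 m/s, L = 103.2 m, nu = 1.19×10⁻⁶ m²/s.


Formula: Re = V * L / nu
Step 1 — V * L = 8.54 * 103.2 = 881.328 m^2/s
Step 2 — Re = 881.328 / 1.19e-6 = 7.41e+08

7.41e+08


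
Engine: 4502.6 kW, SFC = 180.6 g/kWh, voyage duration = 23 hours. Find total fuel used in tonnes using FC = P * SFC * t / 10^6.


Formula: FC (tonnes) = P * SFC * t / 1,000,000
Step 1 — P * SFC * t = 4502.6 * 180.6 * 23 = 18702899.88 g
Step 2 — FC (tonnes) = 18702899.88 / 1,000,000 ≈ 18.703 tonnes (5 s.f.)

18.703 tonnes


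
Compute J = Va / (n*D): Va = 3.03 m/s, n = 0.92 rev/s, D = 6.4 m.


Formula: J = Va / (n * D)
Step 1 — n * D = 0.92 * 6.4 = 5.888
Step 2 — J = 3.03 / 5.888 ≈ 0.51461 (5 s.f.)

0.51461


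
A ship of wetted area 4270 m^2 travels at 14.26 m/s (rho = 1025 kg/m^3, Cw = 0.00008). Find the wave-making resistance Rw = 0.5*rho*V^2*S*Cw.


Formula: Rw = 0.5 * rho * V^2 * S * Cw
Step 1 — V^2 = 14.26^2 = 203.3476
Step 2 — 0.5 * rho * V^2 = 0.5 * 1025 * 203.3476 = 104215.645
Step 3 — Rw = 104215.645 * 4270 * 0.00008 ≈ 35600 N (5 s.f.)

35600 N


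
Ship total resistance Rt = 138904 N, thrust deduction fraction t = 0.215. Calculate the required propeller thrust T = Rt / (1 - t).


Formula: T = Rt / (1 - t)
Step 1 — (1 - t) = 1 - 0.215 = 0.785
Step 2 — T = 138904 / 0.785 ≈ 176950 N (5 s.f.)

176950 N


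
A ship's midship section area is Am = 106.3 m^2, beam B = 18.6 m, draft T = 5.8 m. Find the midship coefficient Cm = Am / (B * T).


Formula: Cm = Am / (B * T)
Step 1 — B * T = 18.6 * 5.8 = 107.88 m^2
Step 2 — Cm = 106.3 / 107.88 ≈ 0.98535 (5 s.f.)

0.98535


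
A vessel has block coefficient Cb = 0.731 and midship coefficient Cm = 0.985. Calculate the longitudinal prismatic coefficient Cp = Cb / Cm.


Formula: Cp = Cb / Cm
Substituting: Cp = 0.731 / 0.985
Result: Cp ≈ 0.74213 (5 s.f.)

0.74213


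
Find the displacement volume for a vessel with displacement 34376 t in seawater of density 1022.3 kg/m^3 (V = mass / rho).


Formula: V = mass / rho
Step 1 — convert tonnes to kg: 34376 t * 1000 = 34376000 kg
Step 2 — V = 34376000 / 1022.3 ≈ 33626 m^3 (5 s.f.)

33626 m^3


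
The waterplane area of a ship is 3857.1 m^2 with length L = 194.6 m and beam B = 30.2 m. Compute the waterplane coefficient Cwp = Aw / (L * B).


Formula: Cwp = Aw / (L * B)
Step 1 — L * B = 194.6 * 30.2 = 5876.92 m^2
Step 2 — Cwp = 3857.1 / 5876.92 ≈ 0.65631 (5 s.f.)

0.65631


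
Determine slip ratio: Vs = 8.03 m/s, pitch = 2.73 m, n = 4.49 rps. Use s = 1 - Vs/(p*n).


Formula: s = 1 - Vs / (p * n)
Step 1 — p * n = 2.73 * 4.49 = 12.2577
Step 2 — Vs / (p*n) = 8.03 / 12.2577 = 0.655098 (6 d.p.)
Step 3 — s = 1 - 0.655098 = 0.344902

0.344902


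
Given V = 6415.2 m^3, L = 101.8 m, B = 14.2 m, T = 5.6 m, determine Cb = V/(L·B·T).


Formula: Cb = V / (L * B * T)
Step 1 — L * B * T = 101.8 * 14.2 * 5.6 = 8095.136 m^3
Step 2 — Cb = 6415.2 / 8095.136 ≈ 0.79248 (5 s.f.)

0.79248


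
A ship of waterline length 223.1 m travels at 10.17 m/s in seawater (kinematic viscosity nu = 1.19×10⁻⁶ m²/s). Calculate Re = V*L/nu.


Formula: Re = V * L / nu
Step 1 — V * L = 10.17 * 223.1 = 2268.927 m^2/s
Step 2 — Re = 2268.927 / 1.19e-6 = 1.91e+09

1.91e+09


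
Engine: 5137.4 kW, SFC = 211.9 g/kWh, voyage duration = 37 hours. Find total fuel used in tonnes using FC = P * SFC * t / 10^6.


Formula: FC (tonnes) = P * SFC * t / 1,000,000
Step 1 — P * SFC * t = 5137.4 * 211.9 * 37 = 40278757.22 g
Step 2 — FC (tonnes) = 40278757.22 / 1,000,000 ≈ 40.279 tonnes (5 s.f.)

40.279 tonnes


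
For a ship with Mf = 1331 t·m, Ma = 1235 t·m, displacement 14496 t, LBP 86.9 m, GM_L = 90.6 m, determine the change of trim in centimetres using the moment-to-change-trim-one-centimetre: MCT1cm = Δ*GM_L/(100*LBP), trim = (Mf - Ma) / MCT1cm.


Formula: net trimming moment = Mf - Ma; MCT1cm = Δ*GM_L/(100*LBP); trim = net moment / MCT1cm
Step 1 — net trimming moment = 1331 - 1235 = 96 t·m
Step 2 — MCT1cm = 14496 * 90.6 / (100 * 86.9) = 151.1321 t·m/cm
Step 3 — trim = 96 / 151.1321 ≈ 0.63521 cm (5 s.f.)

0.63521 cm


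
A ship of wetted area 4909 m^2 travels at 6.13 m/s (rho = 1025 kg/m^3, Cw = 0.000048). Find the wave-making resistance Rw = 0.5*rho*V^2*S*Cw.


Formula: Rw = 0.5 * rho * V^2 * S * Cw
Step 1 — V^2 = 6.13^2 = 37.5769
Step 2 — 0.5 * rho * V^2 = 0.5 * 1025 * 37.5769 = 19258.16125
Step 3 — Rw = 19258.16125 * 4909 * 0.000048 ≈ 4537.8 N (5 s.f.)

4537.8 N


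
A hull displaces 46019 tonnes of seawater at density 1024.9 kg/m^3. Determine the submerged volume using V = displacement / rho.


Formula: V = mass / rho
Step 1 — convert tonnes to kg: 46019 t * 1000 = 46019000 kg
Step 2 — V = 46019000 / 1024.9 ≈ 44901 m^3 (5 s.f.)

44901 m^3


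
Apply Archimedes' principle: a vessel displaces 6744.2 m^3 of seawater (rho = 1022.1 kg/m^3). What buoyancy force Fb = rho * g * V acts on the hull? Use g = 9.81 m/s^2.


Formula: Fb = rho * g * V
Substituting: Fb = 1022.1 * 9.81 * 6744.2
Intermediate: 1022.1 * 9.81 = 10026.801
Result: Fb = 10026.801 * 6744.2 ≈ 67623000 N (5 s.f.)

67623000 N


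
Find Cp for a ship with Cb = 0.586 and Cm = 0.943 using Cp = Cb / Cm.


Formula: Cp = Cb / Cm
Substituting: Cp = 0.586 / 0.943
Result: Cp ≈ 0.62142 (5 s.f.)

0.62142


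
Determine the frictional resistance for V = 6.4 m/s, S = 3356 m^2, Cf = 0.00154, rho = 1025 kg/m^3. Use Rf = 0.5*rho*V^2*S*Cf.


Formula: Rf = 0.5 * rho * V^2 * S * Cf
Step 1 — V^2 = 6.4^2 = 40.96
Step 2 — 0.5 * rho * V^2 = 0.5 * 1025 * 40.96 = 20992.0
Step 3 — Rf = 20992.0 * 3356 * 0.00154 ≈ 108490 N (5 s.f.)

108490 N


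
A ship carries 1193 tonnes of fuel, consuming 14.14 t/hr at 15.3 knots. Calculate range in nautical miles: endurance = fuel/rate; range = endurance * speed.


Formula: endurance = fuel / rate; range = endurance * speed
Step 1 — endurance = 1193 / 14.14 = 84.3706 hours
Step 2 — range = 84.3706 * 15.3 ≈ 1290.9 nautical miles (5 s.f.)

1290.9 NM


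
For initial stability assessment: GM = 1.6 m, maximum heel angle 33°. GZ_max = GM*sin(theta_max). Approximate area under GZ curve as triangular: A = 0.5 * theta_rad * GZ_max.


Formula: GZ_max = GM * sin(theta); Area = 0.5 * theta_rad * GZ_max
Step 1 — GZ_max = 1.6 * sin(33°) = 1.6 * 0.544639 = 0.871422 m
Step 2 — theta_rad = 33 * pi/180 = 0.575959 rad
Step 3 — Area = 0.5 * 0.575959 * 0.871422 ≈ 0.25095 m·rad (5 s.f.)

0.25095 m·rad


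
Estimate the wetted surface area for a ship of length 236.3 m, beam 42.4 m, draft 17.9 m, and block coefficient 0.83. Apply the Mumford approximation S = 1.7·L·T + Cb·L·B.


Formula: S = 1.7*L*T + V/T with V = Cb*L*B*T, i.e. S = L * (1.7*T + Cb*B)
Step 1 — 1.7*T = 1.7 * 17.9 = 30.43 m
Step 2 — Cb*B = 0.83 * 42.4 = 35.192 m
Step 3 — 1.7*T + Cb*B = 30.43 + 35.192 = 65.622 m
Step 4 — S = 236.3 * 65.622 ≈ 15506 m^2 (5 s.f.)

15506 m^2


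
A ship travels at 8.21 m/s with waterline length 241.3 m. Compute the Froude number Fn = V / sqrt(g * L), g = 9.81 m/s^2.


Formula: Fn = V / sqrt(g * L)
Step 1 — g * L = 9.81 * 241.3 = 2367.153
Step 2 — sqrt(g * L) = sqrt(2367.153) = 48.653397
Step 3 — Fn = 8.21 / 48.653397 ≈ 0.16874 (5 s.f.)

0.16874


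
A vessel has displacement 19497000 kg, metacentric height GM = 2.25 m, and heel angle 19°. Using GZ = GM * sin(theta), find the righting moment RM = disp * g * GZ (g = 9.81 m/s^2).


Formula: GZ = GM * sin(theta); RM = disp * g * GZ
Step 1 — GZ = 2.25 * sin(19°) = 2.25 * 0.325568 = 0.732528 m
Step 2 — RM = 19497000 * 9.81 * 0.732528 ≈ 140110000 N·m (5 s.f.)

140110000 N·m


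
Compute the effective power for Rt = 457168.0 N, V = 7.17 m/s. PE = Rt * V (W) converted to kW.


Formula: PE = Rt * V / 1000 (kW)
Step 1 — PE (W) = 457168.0 * 7.17 = 3277894.56 W
Step 2 — PE (kW) = 3277894.56 / 1000 ≈ 3277.9 kW (5 s.f.)

3277.9 kW


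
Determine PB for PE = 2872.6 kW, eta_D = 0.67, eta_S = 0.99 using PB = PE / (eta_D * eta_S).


Formula: PB = PE / (eta_D * eta_S)
Step 1 — combined efficiency = eta_D * eta_S = 0.67 * 0.99 = 0.6633
Step 2 — PB = 2872.6 / 0.6633 ≈ 4330.8 kW (5 s.f.)

4330.8 kW


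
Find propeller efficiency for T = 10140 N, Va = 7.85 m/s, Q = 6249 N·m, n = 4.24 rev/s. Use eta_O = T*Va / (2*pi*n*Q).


Formula: eta = T * Va / (2 * pi * n * Q)
Step 1 — numerator = T * Va = 10140 * 7.85 = 79599.0
Step 2 — 2 * pi * n = 2 * pi * 4.24 = 26.640706
Step 3 — denominator = 26.640706 * 6249 = 166477.77
Step 4 — eta = 79599.0 / 166477.77 ≈ 0.47814 (5 s.f.)

0.47814


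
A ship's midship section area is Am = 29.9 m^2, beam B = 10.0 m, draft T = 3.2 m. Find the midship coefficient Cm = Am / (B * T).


Formula: Cm = Am / (B * T)
Step 1 — B * T = 10.0 * 3.2 = 32.0 m^2
Step 2 — Cm = 29.9 / 32.0 ≈ 0.93437 (5 s.f.)

0.93437


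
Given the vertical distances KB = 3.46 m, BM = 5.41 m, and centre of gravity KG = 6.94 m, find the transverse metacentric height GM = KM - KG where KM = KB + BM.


Formula: GM = KB + BM - KG
Step 1 — KM = KB + BM = 3.46 + 5.41 = 8.87 m
Step 2 — GM = KM - KG = 8.87 - 6.94 = 1.93 m

1.93 m


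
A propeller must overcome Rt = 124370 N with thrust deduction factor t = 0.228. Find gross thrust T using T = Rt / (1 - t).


Formula: T = Rt / (1 - t)
Step 1 — (1 - t) = 1 - 0.228 = 0.772
Step 2 — T = 124370 / 0.772 ≈ 161100 N (5 s.f.)

161100 N


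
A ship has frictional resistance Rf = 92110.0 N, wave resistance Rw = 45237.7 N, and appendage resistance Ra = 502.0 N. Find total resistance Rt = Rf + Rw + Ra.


Formula: Rt = Rf + Rw + Ra
Substituting: Rt = 92110.0 + 45237.7 + 502.0
Result: Rt = 137849.7 N

137849.7 N


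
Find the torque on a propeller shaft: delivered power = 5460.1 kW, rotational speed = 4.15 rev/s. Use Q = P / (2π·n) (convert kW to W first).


Formula: Q = P_W / (2 * pi * n)
Step 1 — P_W = 5460.1 kW * 1000 = 5460100.0 W
Step 2 — 2 * pi * n = 2 * pi * 4.15 = 26.075219
Step 3 — Q = 5460100.0 / 26.075219 ≈ 209400 N·m (5 s.f.)

209400 N·m


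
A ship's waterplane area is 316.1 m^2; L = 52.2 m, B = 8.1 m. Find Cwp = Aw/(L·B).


Formula: Cwp = Aw / (L * B)
Step 1 — L * B = 52.2 * 8.1 = 422.82 m^2
Step 2 — Cwp = 316.1 / 422.82 ≈ 0.74760 (5 s.f.)

0.74760


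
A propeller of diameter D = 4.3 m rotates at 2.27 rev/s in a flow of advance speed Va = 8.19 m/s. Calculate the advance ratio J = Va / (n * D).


Formula: J = Va / (n * D)
Step 1 — n * D = 2.27 * 4.3 = 9.761
Step 2 — J = 8.19 / 9.761 ≈ 0.83905 (5 s.f.)

0.83905


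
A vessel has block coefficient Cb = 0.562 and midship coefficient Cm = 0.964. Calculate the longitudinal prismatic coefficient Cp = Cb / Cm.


Formula: Cp = Cb / Cm
Substituting: Cp = 0.562 / 0.964
Result: Cp ≈ 0.58299 (5 s.f.)

0.58299


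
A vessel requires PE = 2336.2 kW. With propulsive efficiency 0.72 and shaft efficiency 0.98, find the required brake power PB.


Formula: PB = PE / (eta_D * eta_S)
Step 1 — combined efficiency = eta_D * eta_S = 0.72 * 0.98 = 0.7056
Step 2 — PB = 2336.2 / 0.7056 ≈ 3310.9 kW (5 s.f.)

3310.9 kW


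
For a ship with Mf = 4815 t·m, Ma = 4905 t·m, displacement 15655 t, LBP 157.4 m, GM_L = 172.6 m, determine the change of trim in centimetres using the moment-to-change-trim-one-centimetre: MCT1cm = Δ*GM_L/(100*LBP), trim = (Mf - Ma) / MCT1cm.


Formula: net trimming moment = Mf - Ma; MCT1cm = Δ*GM_L/(100*LBP); trim = net moment / MCT1cm
Step 1 — net trimming moment = 4815 - 4905 = -90 t·m
Step 2 — MCT1cm = 15655 * 172.6 / (100 * 157.4) = 171.6679 t·m/cm
Step 3 — trim = -90 / 171.6679 ≈ -0.52427 cm (5 s.f.)

-0.52427 cm


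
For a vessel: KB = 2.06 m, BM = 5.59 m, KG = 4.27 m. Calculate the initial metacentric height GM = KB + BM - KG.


Formula: GM = KB + BM - KG
Step 1 — KM = KB + BM = 2.06 + 5.59 = 7.65 m
Step 2 — GM = KM - KG = 7.65 - 4.27 = 3.38 m

3.38 m


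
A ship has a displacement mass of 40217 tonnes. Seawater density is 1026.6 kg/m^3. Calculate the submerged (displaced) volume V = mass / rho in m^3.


Formula: V = mass / rho
Step 1 — convert tonnes to kg: 40217 t * 1000 = 40217000 kg
Step 2 — V = 40217000 / 1026.6 ≈ 39175 m^3 (5 s.f.)

39175 m^3


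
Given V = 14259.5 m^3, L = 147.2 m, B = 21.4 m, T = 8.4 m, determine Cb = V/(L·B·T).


Formula: Cb = V / (L * B * T)
Step 1 — L * B * T = 147.2 * 21.4 * 8.4 = 26460.672 m^3
Step 2 — Cb = 14259.5 / 26460.672 ≈ 0.53889 (5 s.f.)

0.53889


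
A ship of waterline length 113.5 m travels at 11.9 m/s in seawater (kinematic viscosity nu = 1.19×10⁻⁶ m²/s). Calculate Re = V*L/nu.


Formula: Re = V * L / nu
Step 1 — V * L = 11.9 * 113.5 = 1350.65 m^2/s
Step 2 — Re = 1350.65 / 1.19e-6 = 1.14e+09

1.14e+09


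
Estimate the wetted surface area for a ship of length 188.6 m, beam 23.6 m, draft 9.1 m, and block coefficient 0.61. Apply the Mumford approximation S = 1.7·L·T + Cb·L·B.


Formula: S = 1.7*L*T + V/T with V = Cb*L*B*T, i.e. S = L * (1.7*T + Cb*B)
Step 1 — 1.7*T = 1.7 * 9.1 = 15.47 m
Step 2 — Cb*B = 0.61 * 23.6 = 14.396 m
Step 3 — 1.7*T + Cb*B = 15.47 + 14.396 = 29.866 m
Step 4 — S = 188.6 * 29.866 ≈ 5632.7 m^2 (5 s.f.)

5632.7 m^2


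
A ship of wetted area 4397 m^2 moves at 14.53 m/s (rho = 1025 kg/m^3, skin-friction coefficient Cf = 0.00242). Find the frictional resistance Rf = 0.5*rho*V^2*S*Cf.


Formula: Rf = 0.5 * rho * V^2 * S * Cf
Step 1 — V^2 = 14.53^2 = 211.1209
Step 2 — 0.5 * rho * V^2 = 0.5 * 1025 * 211.1209 = 108199.46125
Step 3 — Rf = 108199.46125 * 4397 * 0.00242 ≈ 1151300 N (5 s.f.)

1151300 N


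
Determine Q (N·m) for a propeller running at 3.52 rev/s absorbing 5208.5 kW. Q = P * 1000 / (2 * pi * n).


Formula: Q = P_W / (2 * pi * n)
Step 1 — P_W = 5208.5 kW * 1000 = 5208500.0 W
Step 2 — 2 * pi * n = 2 * pi * 3.52 = 22.116812
Step 3 — Q = 5208500.0 / 22.116812 ≈ 235500 N·m (5 s.f.)

235500 N·m


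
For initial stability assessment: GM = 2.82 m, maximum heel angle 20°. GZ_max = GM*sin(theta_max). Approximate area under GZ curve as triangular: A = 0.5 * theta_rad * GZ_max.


Formula: GZ_max = GM * sin(theta); Area = 0.5 * theta_rad * GZ_max
Step 1 — GZ_max = 2.82 * sin(20°) = 2.82 * 0.34202 = 0.964496 m
Step 2 — theta_rad = 20 * pi/180 = 0.349066 rad
Step 3 — Area = 0.5 * 0.349066 * 0.964496 ≈ 0.16834 m·rad (5 s.f.)

0.16834 m·rad


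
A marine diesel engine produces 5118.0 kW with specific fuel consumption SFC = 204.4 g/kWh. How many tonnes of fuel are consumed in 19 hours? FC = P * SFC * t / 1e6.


Formula: FC (tonnes) = P * SFC * t / 1,000,000
Step 1 — P * SFC * t = 5118.0 * 204.4 * 19 = 19876264.8 g
Step 2 — FC (tonnes) = 19876264.8 / 1,000,000 ≈ 19.876 tonnes (5 s.f.)

19.876 tonnes


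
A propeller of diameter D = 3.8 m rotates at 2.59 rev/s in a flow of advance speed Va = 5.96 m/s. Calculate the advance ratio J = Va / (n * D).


Formula: J = Va / (n * D)
Step 1 — n * D = 2.59 * 3.8 = 9.842
Step 2 — J = 5.96 / 9.842 ≈ 0.60557 (5 s.f.)

0.60557


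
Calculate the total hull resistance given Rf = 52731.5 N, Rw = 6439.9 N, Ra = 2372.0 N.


Formula: Rt = Rf + Rw + Ra
Substituting: Rt = 52731.5 + 6439.9 + 2372.0
Result: Rt = 61543.4 N

61543.4 N


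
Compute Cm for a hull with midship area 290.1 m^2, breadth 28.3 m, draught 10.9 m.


Formula: Cm = Am / (B * T)
Step 1 — B * T = 28.3 * 10.9 = 308.47 m^2
Step 2 — Cm = 290.1 / 308.47 ≈ 0.94045 (5 s.f.)

0.94045


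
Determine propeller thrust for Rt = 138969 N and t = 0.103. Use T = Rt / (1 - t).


Formula: T = Rt / (1 - t)
Step 1 — (1 - t) = 1 - 0.103 = 0.897
Step 2 — T = 138969 / 0.897 ≈ 154930 N (5 s.f.)

154930 N


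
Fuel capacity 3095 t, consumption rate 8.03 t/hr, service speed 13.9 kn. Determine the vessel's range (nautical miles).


Formula: endurance = fuel / rate; range = endurance * speed
Step 1 — endurance = 3095 / 8.03 = 385.4296 hours
Step 2 — range = 385.4296 * 13.9 ≈ 5357.5 nautical miles (5 s.f.)

5357.5 NM


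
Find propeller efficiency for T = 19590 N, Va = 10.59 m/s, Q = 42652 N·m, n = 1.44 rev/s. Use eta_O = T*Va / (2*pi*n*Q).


Formula: eta = T * Va / (2 * pi * n * Q)
Step 1 — numerator = T * Va = 19590 * 10.59 = 207458.1
Step 2 — 2 * pi * n = 2 * pi * 1.44 = 9.047787
Step 3 — denominator = 9.047787 * 42652 = 385906.21
Step 4 — eta = 207458.1 / 385906.21 ≈ 0.53759 (5 s.f.)

0.53759


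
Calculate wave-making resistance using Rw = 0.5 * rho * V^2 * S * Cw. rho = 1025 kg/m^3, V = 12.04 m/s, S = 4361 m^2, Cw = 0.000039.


Formula: Rw = 0.5 * rho * V^2 * S * Cw
Step 1 — V^2 = 12.04^2 = 144.9616
Step 2 — 0.5 * rho * V^2 = 0.5 * 1025 * 144.9616 = 74292.82
Step 3 — Rw = 74292.82 * 4361 * 0.000039 ≈ 12636 N (5 s.f.)

12636 N


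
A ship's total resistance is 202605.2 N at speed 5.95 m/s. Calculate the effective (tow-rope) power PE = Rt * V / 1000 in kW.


Formula: PE = Rt * V / 1000 (kW)
Step 1 — PE (W) = 202605.2 * 5.95 = 1205500.94 W
Step 2 — PE (kW) = 1205500.94 / 1000 ≈ 1205.5 kW (5 s.f.)

1205.5 kW


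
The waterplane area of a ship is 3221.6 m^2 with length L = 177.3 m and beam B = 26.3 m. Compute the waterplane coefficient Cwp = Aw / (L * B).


Formula: Cwp = Aw / (L * B)
Step 1 — L * B = 177.3 * 26.3 = 4662.99 m^2
Step 2 — Cwp = 3221.6 / 4662.99 ≈ 0.69089 (5 s.f.)

0.69089


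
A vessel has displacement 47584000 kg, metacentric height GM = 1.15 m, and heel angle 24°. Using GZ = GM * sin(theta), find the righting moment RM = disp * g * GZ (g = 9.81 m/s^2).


Formula: GZ = GM * sin(theta); RM = disp * g * GZ
Step 1 — GZ = 1.15 * sin(24°) = 1.15 * 0.406737 = 0.467748 m
Step 2 — RM = 47584000 * 9.81 * 0.467748 ≈ 218340000 N·m (5 s.f.)

218340000 N·m


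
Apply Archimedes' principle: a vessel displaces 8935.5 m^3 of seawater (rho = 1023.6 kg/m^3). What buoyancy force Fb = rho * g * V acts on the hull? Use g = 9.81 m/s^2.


Formula: Fb = rho * g * V
Substituting: Fb = 1023.6 * 9.81 * 8935.5
Intermediate: 1023.6 * 9.81 = 10041.516
Result: Fb = 10041.516 * 8935.5 ≈ 89726000 N (5 s.f.)

89726000 N


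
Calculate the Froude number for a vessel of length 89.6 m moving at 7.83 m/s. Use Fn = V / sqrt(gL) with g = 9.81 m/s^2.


Formula: Fn = V / sqrt(g * L)
Step 1 — g * L = 9.81 * 89.6 = 878.976
Step 2 — sqrt(g * L) = sqrt(878.976) = 29.647529
Step 3 — Fn = 7.83 / 29.647529 ≈ 0.26410 (5 s.f.)

0.26410


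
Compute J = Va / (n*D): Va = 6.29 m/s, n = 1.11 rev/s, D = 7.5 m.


Formula: J = Va / (n * D)
Step 1 — n * D = 1.11 * 7.5 = 8.325
Step 2 — J = 6.29 / 8.325 ≈ 0.75556 (5 s.f.)

0.75556


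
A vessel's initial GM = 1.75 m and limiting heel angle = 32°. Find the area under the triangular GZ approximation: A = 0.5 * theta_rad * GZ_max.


Formula: GZ_max = GM * sin(theta); Area = 0.5 * theta_rad * GZ_max
Step 1 — GZ_max = 1.75 * sin(32°) = 1.75 * 0.529919 = 0.927358 m
Step 2 — theta_rad = 32 * pi/180 = 0.558505 rad
Step 3 — Area = 0.5 * 0.558505 * 0.927358 ≈ 0.25897 m·rad (5 s.f.)

0.25897 m·rad


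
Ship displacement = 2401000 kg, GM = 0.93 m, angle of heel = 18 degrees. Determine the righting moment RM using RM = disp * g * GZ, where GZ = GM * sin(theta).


Formula: GZ = GM * sin(theta); RM = disp * g * GZ
Step 1 — GZ = 0.93 * sin(18°) = 0.93 * 0.309017 = 0.287386 m
Step 2 — RM = 2401000 * 9.81 * 0.287386 ≈ 6769000 N·m (5 s.f.)

6769000 N·m
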